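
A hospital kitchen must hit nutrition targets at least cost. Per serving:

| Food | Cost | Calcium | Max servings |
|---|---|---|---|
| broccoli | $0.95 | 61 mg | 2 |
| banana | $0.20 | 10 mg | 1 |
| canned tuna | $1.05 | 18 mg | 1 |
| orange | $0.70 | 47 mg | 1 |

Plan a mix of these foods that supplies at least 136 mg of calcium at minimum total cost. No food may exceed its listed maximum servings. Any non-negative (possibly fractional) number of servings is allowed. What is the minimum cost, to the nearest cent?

Cost per mg of calcium: orange $0.0149, broccoli $0.0156, banana $0.0200, canned tuna $0.0583.
Take 1 serving of orange: +47.0 mg calcium for $0.70 (total $0.70, still need 89.0 mg).
Take 1.459 servings of broccoli: +89.0 mg calcium for $1.39 (total $2.09, still need 0.0 mg).
Greedy by cheapest-per-mg is optimal for a single linear constraint, so the minimum cost is $2.09.

$2.09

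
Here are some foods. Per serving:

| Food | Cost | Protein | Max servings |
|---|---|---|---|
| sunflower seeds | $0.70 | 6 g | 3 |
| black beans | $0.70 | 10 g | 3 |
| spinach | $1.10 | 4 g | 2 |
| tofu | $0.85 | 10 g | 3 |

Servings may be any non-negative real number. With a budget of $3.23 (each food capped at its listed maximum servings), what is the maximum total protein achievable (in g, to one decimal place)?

43.3 g

Protein per dollar: black beans 14.29, tofu 11.76, sunflower seeds 8.571, spinach 3.636.
Take 3 servings of black beans: spends $2.10, +30.0 g protein (running total 30.0 g).
Take 1.329 servings of tofu: spends $1.13, +13.3 g protein (running total 43.3 g).
Filling greedily by protein-per-dollar is optimal for one linear limit, giving 43.3 g.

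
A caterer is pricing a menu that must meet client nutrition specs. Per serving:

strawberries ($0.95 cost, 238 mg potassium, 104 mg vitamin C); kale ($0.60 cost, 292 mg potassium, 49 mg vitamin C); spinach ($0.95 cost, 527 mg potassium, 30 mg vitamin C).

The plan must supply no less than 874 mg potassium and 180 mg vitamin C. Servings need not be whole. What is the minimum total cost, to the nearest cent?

Two binding constraints pin down two serving amounts, so the optimal mix uses at most two foods. The candidates are each food alone (scaled to the tighter of potassium/vitamin C) and each pair with both constraints tight.
strawberries only: max(874/238, 180/104) = 3.672 servings → $3.49.
kale only: max(874/292, 180/49) = 3.673 servings → $2.20.
spinach only: max(874/527, 180/30) = 6 servings → $5.70.
strawberries + kale with both tight: 0.5204 servings and 2.569 servings → $2.04.
strawberries + spinach with both tight: 1.44 servings and 1.008 servings → $2.33.
kale + spinach: the both-tight solution has a negative serving — not a feasible corner.
Cheapest feasible corner: $2.04.

$2.04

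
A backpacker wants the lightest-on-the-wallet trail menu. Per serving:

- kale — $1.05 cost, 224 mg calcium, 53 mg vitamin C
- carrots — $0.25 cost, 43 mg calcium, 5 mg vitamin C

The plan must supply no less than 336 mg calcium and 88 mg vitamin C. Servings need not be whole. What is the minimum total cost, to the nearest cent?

$1.74

kale only: max(336/224, 88/53) = 1.66 servings → $1.74.
carrots only: max(336/43, 88/5) = 17.6 servings → $4.40.
kale + carrots: the both-tight solution has a negative serving — not a feasible corner.
The minimum over all feasible corners is $1.74.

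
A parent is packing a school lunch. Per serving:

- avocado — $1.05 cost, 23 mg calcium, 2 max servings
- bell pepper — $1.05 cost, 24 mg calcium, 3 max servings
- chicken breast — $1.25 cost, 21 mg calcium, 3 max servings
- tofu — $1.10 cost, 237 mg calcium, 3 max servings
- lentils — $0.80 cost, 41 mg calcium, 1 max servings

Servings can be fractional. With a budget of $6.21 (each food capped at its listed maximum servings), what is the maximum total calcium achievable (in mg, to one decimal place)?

800.2 mg

Calcium per dollar: tofu 215.5, lentils 51.25, bell pepper 22.86, avocado 21.9, chicken breast 16.8.
Take 3 servings of tofu: spends $3.30, +711.0 mg calcium (running total 711.0 mg).
Take 1 serving of lentils: spends $0.80, +41.0 mg calcium (running total 752.0 mg).
Take 2.01 servings of bell pepper: spends $2.11, +48.2 mg calcium (running total 800.2 mg).
Filling greedily by calcium-per-dollar is optimal for one linear limit, giving 800.2 mg.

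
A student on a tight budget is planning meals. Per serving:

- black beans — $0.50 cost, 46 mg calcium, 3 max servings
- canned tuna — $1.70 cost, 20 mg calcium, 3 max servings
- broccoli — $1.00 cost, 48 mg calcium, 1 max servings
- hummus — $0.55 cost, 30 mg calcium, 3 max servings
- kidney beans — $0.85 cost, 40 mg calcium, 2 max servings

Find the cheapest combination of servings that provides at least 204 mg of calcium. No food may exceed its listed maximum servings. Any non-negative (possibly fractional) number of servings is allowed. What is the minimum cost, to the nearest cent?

Cost per mg of calcium: black beans $0.0109, hummus $0.0183, broccoli $0.0208, kidney beans $0.0213, canned tuna $0.0850.
Take 3 servings of black beans: +138.0 mg calcium for $1.50 (total $1.50, still need 66.0 mg).
Take 2.2 servings of hummus: +66.0 mg calcium for $1.21 (total $2.71, still need 0.0 mg).
Filling from the cheapest source first is optimal under one linear minimum: $2.71.

$2.71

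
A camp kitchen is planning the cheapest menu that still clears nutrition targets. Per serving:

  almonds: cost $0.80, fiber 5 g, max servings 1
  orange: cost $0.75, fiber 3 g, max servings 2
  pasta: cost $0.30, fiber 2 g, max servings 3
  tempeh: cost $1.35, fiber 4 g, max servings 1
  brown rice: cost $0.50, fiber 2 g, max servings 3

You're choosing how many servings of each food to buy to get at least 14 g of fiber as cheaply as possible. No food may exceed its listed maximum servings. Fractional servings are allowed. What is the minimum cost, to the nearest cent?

$2.45

Cost per g of fiber: pasta $0.1500, almonds $0.1600, orange $0.2500, brown rice $0.2500, tempeh $0.3375.
Take 3 servings of pasta: +6.0 g fiber for $0.90 (total $0.90, still need 8.0 g).
Take 1 serving of almonds: +5.0 g fiber for $0.80 (total $1.70, still need 3.0 g).
Take 1 serving of orange: +3.0 g fiber for $0.75 (total $2.45, still need 0.0 g).
Greedy by cheapest-per-g is optimal for a single linear constraint, so the minimum cost is $2.45.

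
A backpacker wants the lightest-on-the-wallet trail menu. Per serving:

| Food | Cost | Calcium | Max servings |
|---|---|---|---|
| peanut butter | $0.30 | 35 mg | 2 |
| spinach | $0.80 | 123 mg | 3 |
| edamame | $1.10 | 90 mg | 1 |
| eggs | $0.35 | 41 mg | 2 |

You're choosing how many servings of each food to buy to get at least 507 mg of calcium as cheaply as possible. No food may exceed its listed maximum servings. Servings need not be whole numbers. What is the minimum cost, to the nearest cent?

Cost per mg of calcium: spinach $0.0065, eggs $0.0085, peanut butter $0.0086, edamame $0.0122.
Take 3 servings of spinach: +369.0 mg calcium for $2.40 (total $2.40, still need 138.0 mg).
Take 2 servings of eggs: +82.0 mg calcium for $0.70 (total $3.10, still need 56.0 mg).
Take 1.6 servings of peanut butter: +56.0 mg calcium for $0.48 (total $3.58, still need 0.0 mg).
Greedy by cheapest-per-mg is optimal for a single linear constraint, so the minimum cost is $3.58.

$3.58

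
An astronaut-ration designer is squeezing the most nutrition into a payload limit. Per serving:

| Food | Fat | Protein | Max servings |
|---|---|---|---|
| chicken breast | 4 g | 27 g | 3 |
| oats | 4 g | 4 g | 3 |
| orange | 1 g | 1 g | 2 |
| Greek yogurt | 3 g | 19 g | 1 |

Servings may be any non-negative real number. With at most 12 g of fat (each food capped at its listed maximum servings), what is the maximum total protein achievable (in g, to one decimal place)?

Protein per g fat: chicken breast 6.75, Greek yogurt 6.333, oats 1, orange 1.
Take 3 servings of chicken breast: uses 12 g fat, +81.0 g protein (running total 81.0 g).
Greedy by best ratio exhausts the fat allowance optimally: 81.0 g.

81.0 g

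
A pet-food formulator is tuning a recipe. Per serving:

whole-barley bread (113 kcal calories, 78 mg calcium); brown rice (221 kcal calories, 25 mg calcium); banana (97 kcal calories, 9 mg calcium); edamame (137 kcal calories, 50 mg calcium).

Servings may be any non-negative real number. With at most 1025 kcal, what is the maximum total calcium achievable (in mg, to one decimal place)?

707.5 mg

Calcium per kcal: whole-barley bread 0.6903, edamame 0.365, brown rice 0.1131, banana 0.09278.
With no serving limits, spend the whole calories allowance on whole-barley bread: 1025 kcal / 113 kcal × 78 mg = 707.5 mg.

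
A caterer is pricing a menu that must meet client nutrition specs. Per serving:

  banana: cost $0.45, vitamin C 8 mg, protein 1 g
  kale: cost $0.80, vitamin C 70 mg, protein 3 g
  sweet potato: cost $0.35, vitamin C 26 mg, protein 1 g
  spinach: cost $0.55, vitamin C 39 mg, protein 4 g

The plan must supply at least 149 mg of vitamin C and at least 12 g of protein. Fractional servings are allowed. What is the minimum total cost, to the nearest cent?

banana only: max(149/8, 12/1) = 18.62 servings → $8.38.
kale only: max(149/70, 12/3) = 4 servings → $3.20.
sweet potato only: max(149/26, 12/1) = 12 servings → $4.20.
spinach only: max(149/39, 12/4) = 3.821 servings → $2.10.
banana + kale with both tight: 8.543 servings and 1.152 servings → $4.77.
banana + sweet potato with both tight: 9.056 servings and 2.944 servings → $5.11.
banana + spinach with both targets exact would need a negative amount; discard.
kale + sweet potato: the both-tight solution has a negative serving — not a feasible corner.
kale + spinach with both tight: 0.7853 servings and 2.411 servings → $1.95.
sweet potato + spinach with both tight: 1.969 servings and 2.508 servings → $2.07.
The minimum over all feasible corners is $1.95.

$1.95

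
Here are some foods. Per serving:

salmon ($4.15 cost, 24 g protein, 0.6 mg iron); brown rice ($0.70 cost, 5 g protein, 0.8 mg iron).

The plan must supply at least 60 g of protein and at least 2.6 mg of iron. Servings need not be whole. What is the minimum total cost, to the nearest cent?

A basic optimal solution has at most two foods positive. Try each food alone and each pair with both targets met exactly.
salmon only: max(60/24, 2.6/0.6) = 4.333 servings → $17.98.
brown rice only: max(60/5, 2.6/0.8) = 12 servings → $8.40.
salmon + brown rice with both tight: 2.16 servings and 1.63 servings → $10.11.
So the least-cost plan costs $8.40.

$8.40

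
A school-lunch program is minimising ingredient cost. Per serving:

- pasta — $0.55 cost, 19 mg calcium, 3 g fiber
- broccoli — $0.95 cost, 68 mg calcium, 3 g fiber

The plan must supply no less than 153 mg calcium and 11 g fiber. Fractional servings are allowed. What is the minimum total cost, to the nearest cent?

$2.70

An LP optimum is at a vertex; with two nutrient constraints at most two foods are used. Check each candidate.
pasta only: max(153/19, 11/3) = 8.053 servings → $4.43.
broccoli only: max(153/68, 11/3) = 3.667 servings → $3.48.
pasta + broccoli with both tight: 1.966 servings and 1.701 servings → $2.70.
The minimum over all feasible corners is $2.70.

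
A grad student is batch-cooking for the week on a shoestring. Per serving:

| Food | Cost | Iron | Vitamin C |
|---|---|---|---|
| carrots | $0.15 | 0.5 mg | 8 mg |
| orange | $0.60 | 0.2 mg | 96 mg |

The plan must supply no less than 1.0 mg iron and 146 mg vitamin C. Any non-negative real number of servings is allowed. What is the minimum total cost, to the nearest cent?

The cheapest plan sits at a corner of the feasible region — with two constraints it uses at most two foods.
carrots only: max(1.0/0.5, 146/8) = 18.25 servings → $2.74.
orange only: max(1.0/0.2, 146/96) = 5 servings → $3.00.
carrots + orange with both tight: 1.44 servings and 1.401 servings → $1.06.
The minimum over all feasible corners is $1.06.

$1.06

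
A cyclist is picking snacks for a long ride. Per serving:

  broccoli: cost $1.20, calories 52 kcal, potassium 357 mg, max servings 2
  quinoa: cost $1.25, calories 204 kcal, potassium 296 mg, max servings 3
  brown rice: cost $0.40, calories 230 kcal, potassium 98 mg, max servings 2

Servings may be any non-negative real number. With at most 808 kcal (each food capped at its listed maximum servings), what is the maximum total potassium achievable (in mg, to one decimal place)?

Potassium per kcal: broccoli 6.865, quinoa 1.451, brown rice 0.4261.
Take 2 servings of broccoli: uses 104 kcal, +714.0 mg potassium (running total 714.0 mg).
Take 3 servings of quinoa: uses 612 kcal, +888.0 mg potassium (running total 1602.0 mg).
Take 0.4 servings of brown rice: uses 92 kcal, +39.2 mg potassium (running total 1641.2 mg).
Greedy by best ratio exhausts the calories allowance optimally: 1641.2 mg.

1641.2 mg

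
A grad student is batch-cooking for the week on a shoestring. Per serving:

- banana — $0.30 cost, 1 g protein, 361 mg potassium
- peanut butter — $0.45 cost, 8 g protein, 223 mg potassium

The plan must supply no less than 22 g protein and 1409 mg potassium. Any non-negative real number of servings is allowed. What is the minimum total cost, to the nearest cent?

An LP optimum is at a vertex; with two nutrient constraints at most two foods are used. Check each candidate.
banana only: max(22/1, 1409/361) = 22 servings → $6.60.
peanut butter only: max(22/8, 1409/223) = 6.318 servings → $2.84.
banana + peanut butter with both tight: 2.389 servings and 2.451 servings → $1.82.
The minimum over all feasible corners is $1.82.

$1.82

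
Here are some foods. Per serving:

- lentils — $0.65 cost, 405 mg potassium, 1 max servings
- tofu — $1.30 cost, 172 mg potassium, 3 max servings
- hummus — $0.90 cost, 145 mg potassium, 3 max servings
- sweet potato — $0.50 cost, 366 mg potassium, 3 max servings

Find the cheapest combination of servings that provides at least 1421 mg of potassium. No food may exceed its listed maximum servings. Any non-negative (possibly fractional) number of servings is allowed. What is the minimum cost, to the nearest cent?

$2.02

Cost per mg of potassium: sweet potato $0.0014, lentils $0.0016, hummus $0.0062, tofu $0.0076.
Take 3 servings of sweet potato: +1098.0 mg potassium for $1.50 (total $1.50, still need 323.0 mg).
Take 0.7975 servings of lentils: +323.0 mg potassium for $0.52 (total $2.02, still need 0.0 mg).
Greedy by cheapest-per-mg is optimal for a single linear constraint, so the minimum cost is $2.02.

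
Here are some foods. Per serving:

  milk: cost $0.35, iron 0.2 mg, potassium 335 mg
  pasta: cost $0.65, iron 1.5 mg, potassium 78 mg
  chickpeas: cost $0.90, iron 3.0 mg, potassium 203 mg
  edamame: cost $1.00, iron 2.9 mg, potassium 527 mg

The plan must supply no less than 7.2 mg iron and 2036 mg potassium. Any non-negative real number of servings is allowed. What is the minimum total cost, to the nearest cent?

$3.17

Check every corner: each single food scaled to meet both minima, and each pair solved so both constraints bind.
milk only: max(7.2/0.2, 2036/335) = 36 servings → $12.60.
pasta only: max(7.2/1.5, 2036/78) = 26.1 servings → $16.97.
chickpeas only: max(7.2/3.0, 2036/203) = 10.03 servings → $9.03.
edamame only: max(7.2/2.9, 2036/527) = 3.863 servings → $3.86.
milk + pasta with both tight: 5.119 servings and 4.117 servings → $4.47.
milk + chickpeas with both tight: 4.818 servings and 2.079 servings → $3.56.
milk + edamame with both tight: 2.436 servings and 2.315 servings → $3.17.
pasta + chickpeas: intersection lies outside the first quadrant.
pasta + edamame with both targets exact would need a negative amount; discard.
chickpeas + edamame with both targets exact would need a negative amount; discard.
Cheapest feasible corner: $3.17.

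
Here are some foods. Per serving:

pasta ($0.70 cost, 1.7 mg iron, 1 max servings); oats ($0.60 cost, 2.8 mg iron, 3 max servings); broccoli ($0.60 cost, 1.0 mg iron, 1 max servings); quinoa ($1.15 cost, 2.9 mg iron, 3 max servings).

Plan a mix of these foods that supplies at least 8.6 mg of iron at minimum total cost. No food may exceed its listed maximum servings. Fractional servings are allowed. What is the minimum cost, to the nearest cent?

$1.88

Cost per mg of iron: oats $0.2143, quinoa $0.3966, pasta $0.4118, broccoli $0.6000.
Take 3 servings of oats: +8.4 mg iron for $1.80 (total $1.80, still need 0.2 mg).
Take 0.06897 servings of quinoa: +0.2 mg iron for $0.08 (total $1.88, still need 0.0 mg).
Filling from the cheapest source first is optimal under one linear minimum: $1.88.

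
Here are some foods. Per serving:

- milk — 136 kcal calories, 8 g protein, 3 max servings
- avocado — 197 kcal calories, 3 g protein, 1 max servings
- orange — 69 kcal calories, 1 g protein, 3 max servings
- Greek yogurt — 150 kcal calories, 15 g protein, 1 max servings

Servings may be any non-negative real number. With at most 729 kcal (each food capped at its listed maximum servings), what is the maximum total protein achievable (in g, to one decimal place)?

Protein per kcal: Greek yogurt 0.1, milk 0.05882, avocado 0.01523, orange 0.01449.
Take 1 serving of Greek yogurt: uses 150 kcal, +15.0 g protein (running total 15.0 g).
Take 3 servings of milk: uses 408 kcal, +24.0 g protein (running total 39.0 g).
Take 0.868 servings of avocado: uses 171 kcal, +2.6 g protein (running total 41.6 g).
Greedy by best ratio exhausts the calories allowance optimally: 41.6 g.

41.6 g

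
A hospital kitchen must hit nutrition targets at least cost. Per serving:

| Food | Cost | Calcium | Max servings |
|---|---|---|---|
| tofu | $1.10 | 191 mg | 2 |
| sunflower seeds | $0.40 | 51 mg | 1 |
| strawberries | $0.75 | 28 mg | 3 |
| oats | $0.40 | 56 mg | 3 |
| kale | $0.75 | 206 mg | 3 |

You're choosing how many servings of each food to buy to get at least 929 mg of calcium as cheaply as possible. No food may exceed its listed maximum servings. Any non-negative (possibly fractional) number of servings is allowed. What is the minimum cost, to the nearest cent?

$4.04

Cost per mg of calcium: kale $0.0036, tofu $0.0058, oats $0.0071, sunflower seeds $0.0078, strawberries $0.0268.
Take 3 servings of kale: +618.0 mg calcium for $2.25 (total $2.25, still need 311.0 mg).
Take 1.628 servings of tofu: +311.0 mg calcium for $1.79 (total $4.04, still need 0.0 mg).
Filling from the cheapest source first is optimal under one linear minimum: $4.04.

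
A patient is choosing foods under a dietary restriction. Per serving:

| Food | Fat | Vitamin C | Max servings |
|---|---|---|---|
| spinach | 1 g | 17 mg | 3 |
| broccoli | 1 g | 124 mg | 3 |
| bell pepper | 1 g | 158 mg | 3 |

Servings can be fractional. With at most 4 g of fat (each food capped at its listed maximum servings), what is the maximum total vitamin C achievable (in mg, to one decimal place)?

598.0 mg

Vitamin C per g fat: bell pepper 158, broccoli 124, spinach 17.
Take 3 servings of bell pepper: uses 3 g fat, +474.0 mg vitamin C (running total 474.0 mg).
Take 1 serving of broccoli: uses 1 g fat, +124.0 mg vitamin C (running total 598.0 mg).
Greedy by best ratio exhausts the fat allowance optimally: 598.0 mg.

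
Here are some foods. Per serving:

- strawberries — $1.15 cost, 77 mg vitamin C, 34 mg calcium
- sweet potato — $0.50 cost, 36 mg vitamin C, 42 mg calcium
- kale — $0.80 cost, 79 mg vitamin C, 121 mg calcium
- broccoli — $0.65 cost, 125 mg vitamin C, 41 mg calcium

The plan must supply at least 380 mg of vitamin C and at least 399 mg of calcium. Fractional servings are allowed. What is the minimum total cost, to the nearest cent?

$3.10

Compare the cost at each extreme point of the feasible region.
strawberries only: max(380/77, 399/34) = 11.74 servings → $13.50.
sweet potato only: max(380/36, 399/42) = 10.56 servings → $5.28.
kale only: max(380/79, 399/121) = 4.81 servings → $3.85.
broccoli only: max(380/125, 399/41) = 9.732 servings → $6.33.
strawberries + sweet potato with both tight: 0.794 servings and 8.857 servings → $5.34.
strawberries + kale with both tight: 2.181 servings and 2.685 servings → $4.66.
strawberries + broccoli: the both-tight solution has a negative serving — not a feasible corner.
sweet potato + kale: intersection lies outside the first quadrant.
sweet potato + broccoli with both tight: 9.087 servings and 0.4229 servings → $4.82.
kale + broccoli with both tight: 2.885 servings and 1.216 servings → $3.10.
So the least-cost plan costs $3.10.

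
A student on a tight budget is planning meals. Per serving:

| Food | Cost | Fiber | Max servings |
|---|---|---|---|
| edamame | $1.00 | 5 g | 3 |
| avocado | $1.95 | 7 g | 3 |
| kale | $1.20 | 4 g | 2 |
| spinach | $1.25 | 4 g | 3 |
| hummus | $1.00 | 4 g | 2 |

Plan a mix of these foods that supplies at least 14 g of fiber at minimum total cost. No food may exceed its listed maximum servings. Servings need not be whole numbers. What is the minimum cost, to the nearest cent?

$2.80

Cost per g of fiber: edamame $0.2000, hummus $0.2500, avocado $0.2786, kale $0.3000, spinach $0.3125.
Take 2.8 servings of edamame: +14.0 g fiber for $2.80 (total $2.80, still need 0.0 g).
Filling from the cheapest source first is optimal under one linear minimum: $2.80.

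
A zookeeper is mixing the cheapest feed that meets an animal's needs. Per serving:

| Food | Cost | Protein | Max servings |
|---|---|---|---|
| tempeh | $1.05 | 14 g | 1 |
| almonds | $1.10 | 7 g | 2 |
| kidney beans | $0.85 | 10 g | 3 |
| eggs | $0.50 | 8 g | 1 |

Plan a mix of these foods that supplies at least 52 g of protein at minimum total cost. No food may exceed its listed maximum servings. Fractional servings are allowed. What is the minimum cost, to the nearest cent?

Cost per g of protein: eggs $0.0625, tempeh $0.0750, kidney beans $0.0850, almonds $0.1571.
Take 1 serving of eggs: +8.0 g protein for $0.50 (total $0.50, still need 44.0 g).
Take 1 serving of tempeh: +14.0 g protein for $1.05 (total $1.55, still need 30.0 g).
Take 3 servings of kidney beans: +30.0 g protein for $2.55 (total $4.10, still need 0.0 g).
Greedy by cheapest-per-g is optimal for a single linear constraint, so the minimum cost is $4.10.

$4.10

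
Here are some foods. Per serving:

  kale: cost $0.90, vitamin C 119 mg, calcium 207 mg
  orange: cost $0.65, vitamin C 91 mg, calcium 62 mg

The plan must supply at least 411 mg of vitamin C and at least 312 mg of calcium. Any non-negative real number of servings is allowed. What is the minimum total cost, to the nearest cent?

$2.95

Minimising a linear cost over {vitamin C ≥ 411, calcium ≥ 312, servings ≥ 0} — the optimum is at a vertex, using one or two foods.
kale only: max(411/119, 312/207) = 3.454 servings → $3.11.
orange only: max(411/91, 312/62) = 5.032 servings → $3.27.
kale + orange with both tight: 0.2539 servings and 4.184 servings → $2.95.
The minimum over all feasible corners is $2.95.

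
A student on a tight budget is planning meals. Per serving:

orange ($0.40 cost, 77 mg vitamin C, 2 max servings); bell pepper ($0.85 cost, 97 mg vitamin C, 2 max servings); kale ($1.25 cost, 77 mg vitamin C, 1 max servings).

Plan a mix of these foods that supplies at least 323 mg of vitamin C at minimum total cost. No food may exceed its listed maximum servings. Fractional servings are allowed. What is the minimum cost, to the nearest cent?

$2.28

Cost per mg of vitamin C: orange $0.0052, bell pepper $0.0088, kale $0.0162.
Take 2 servings of orange: +154.0 mg vitamin C for $0.80 (total $0.80, still need 169.0 mg).
Take 1.742 servings of bell pepper: +169.0 mg vitamin C for $1.48 (total $2.28, still need 0.0 mg).
Filling from the cheapest source first is optimal under one linear minimum: $2.28.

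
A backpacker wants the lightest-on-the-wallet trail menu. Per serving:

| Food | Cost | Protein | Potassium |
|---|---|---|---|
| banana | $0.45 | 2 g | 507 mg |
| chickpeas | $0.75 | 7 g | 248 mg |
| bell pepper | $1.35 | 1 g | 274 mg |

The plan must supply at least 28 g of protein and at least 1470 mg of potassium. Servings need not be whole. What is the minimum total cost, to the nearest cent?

$3.26

Compare the cost at each extreme point of the feasible region.
banana only: max(28/2, 1470/507) = 14 servings → $6.30.
chickpeas only: max(28/7, 1470/248) = 5.927 servings → $4.45.
bell pepper only: max(28/1, 1470/274) = 28 servings → $37.80.
banana + chickpeas with both tight: 1.096 servings and 3.687 servings → $3.26.
banana + bell pepper with both targets exact would need a negative amount; discard.
chickpeas + bell pepper with both tight: 3.714 servings and 2.004 servings → $5.49.
Cheapest feasible corner: $3.26.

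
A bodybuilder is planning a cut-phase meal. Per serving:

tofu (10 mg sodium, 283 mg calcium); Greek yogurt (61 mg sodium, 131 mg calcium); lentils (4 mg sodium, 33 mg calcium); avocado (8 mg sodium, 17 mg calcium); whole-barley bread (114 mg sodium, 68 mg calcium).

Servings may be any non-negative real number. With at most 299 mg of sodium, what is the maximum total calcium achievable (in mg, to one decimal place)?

8461.7 mg

Calcium per mg sodium: tofu 28.3, lentils 8.25, Greek yogurt 2.148, avocado 2.125, whole-barley bread 0.5965.
With no serving limits, spend the whole sodium allowance on tofu: 299 mg / 10 mg × 283 mg = 8461.7 mg.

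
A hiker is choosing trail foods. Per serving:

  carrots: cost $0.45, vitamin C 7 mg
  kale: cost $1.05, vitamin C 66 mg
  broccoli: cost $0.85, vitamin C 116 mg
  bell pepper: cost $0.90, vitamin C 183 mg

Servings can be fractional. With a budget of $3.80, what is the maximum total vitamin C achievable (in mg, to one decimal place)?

Vitamin C per dollar: bell pepper 203.3, broccoli 136.5, kale 62.86, carrots 15.56.
With no serving limits, spend the whole cost allowance on bell pepper: $3.80 / $0.90 × 183 mg = 772.7 mg.

772.7 mg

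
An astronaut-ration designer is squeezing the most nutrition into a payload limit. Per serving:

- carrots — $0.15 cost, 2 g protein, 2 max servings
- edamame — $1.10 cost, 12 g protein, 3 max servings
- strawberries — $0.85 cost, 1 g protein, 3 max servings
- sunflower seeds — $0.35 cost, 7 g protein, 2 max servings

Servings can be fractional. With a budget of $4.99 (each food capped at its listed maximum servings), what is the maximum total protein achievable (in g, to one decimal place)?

54.8 g

Protein per dollar: sunflower seeds 20, carrots 13.33, edamame 10.91, strawberries 1.176.
Take 2 servings of sunflower seeds: spends $0.70, +14.0 g protein (running total 14.0 g).
Take 2 servings of carrots: spends $0.30, +4.0 g protein (running total 18.0 g).
Take 3 servings of edamame: spends $3.30, +36.0 g protein (running total 54.0 g).
Take 0.8118 servings of strawberries: spends $0.69, +0.8 g protein (running total 54.8 g).
Filling greedily by protein-per-dollar is optimal for one linear limit, giving 54.8 g.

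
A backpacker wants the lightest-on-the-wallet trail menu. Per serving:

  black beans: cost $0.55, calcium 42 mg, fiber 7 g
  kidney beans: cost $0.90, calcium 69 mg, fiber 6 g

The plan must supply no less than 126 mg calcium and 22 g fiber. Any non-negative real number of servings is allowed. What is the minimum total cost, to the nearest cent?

An LP optimum is at a vertex; with two nutrient constraints at most two foods are used. Check each candidate.
black beans only: max(126/42, 22/7) = 3.143 servings → $1.73.
kidney beans only: max(126/69, 22/6) = 3.667 servings → $3.30.
black beans + kidney beans with both targets exact would need a negative amount; discard.
The minimum over all feasible corners is $1.73.

$1.73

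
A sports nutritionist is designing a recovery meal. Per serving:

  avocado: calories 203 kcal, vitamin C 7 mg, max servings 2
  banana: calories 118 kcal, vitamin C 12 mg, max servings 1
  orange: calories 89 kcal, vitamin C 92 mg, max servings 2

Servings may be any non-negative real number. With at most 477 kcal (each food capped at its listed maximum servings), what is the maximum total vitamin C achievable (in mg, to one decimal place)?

202.2 mg

Vitamin C per kcal: orange 1.034, banana 0.1017, avocado 0.03448.
Take 2 servings of orange: uses 178 kcal, +184.0 mg vitamin C (running total 184.0 mg).
Take 1 serving of banana: uses 118 kcal, +12.0 mg vitamin C (running total 196.0 mg).
Take 0.8916 servings of avocado: uses 181 kcal, +6.2 mg vitamin C (running total 202.2 mg).
Filling greedily by vitamin C-per-kcal is optimal for one linear limit, giving 202.2 mg.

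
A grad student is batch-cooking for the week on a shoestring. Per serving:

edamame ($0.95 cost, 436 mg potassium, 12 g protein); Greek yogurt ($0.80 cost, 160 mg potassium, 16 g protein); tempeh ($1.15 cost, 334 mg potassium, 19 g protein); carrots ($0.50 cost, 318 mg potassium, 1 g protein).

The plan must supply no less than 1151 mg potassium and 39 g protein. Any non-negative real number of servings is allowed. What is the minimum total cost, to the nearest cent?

$2.79

edamame only: max(1151/436, 39/12) = 3.25 servings → $3.09.
Greek yogurt only: max(1151/160, 39/16) = 7.194 servings → $5.75.
tempeh only: max(1151/334, 39/19) = 3.446 servings → $3.96.
carrots only: max(1151/318, 39/1) = 39 servings → $19.50.
edamame + Greek yogurt with both tight: 2.408 servings and 0.6313 servings → $2.79.
edamame + tempeh with both tight: 2.068 servings and 0.7465 servings → $2.82.
edamame + carrots: the both-tight solution has a negative serving — not a feasible corner.
Greek yogurt + tempeh with both targets exact would need a negative amount; discard.
Greek yogurt + carrots with both tight: 2.283 servings and 2.471 servings → $3.06.
tempeh + carrots with both tight: 1.971 servings and 1.549 servings → $3.04.
The minimum over all feasible corners is $2.79.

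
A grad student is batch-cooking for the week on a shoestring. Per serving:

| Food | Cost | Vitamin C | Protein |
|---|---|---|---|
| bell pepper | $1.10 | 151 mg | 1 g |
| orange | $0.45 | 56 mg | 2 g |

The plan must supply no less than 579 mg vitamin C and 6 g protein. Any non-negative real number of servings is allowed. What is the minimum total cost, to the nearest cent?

Minimising a linear cost over {vitamin C ≥ 579, protein ≥ 6, servings ≥ 0} — the optimum is at a vertex, using one or two foods.
bell pepper only: max(579/151, 6/1) = 6 servings → $6.60.
orange only: max(579/56, 6/2) = 10.34 servings → $4.65.
bell pepper + orange with both tight: 3.341 servings and 1.329 servings → $4.27.
The minimum over all feasible corners is $4.27.

$4.27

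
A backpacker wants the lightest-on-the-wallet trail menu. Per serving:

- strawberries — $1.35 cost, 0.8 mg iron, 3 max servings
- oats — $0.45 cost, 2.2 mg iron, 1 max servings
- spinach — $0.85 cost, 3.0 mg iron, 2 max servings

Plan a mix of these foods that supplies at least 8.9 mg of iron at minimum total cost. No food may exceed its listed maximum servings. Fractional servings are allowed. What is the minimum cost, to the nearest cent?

Cost per mg of iron: oats $0.2045, spinach $0.2833, strawberries $1.6875.
Take 1 serving of oats: +2.2 mg iron for $0.45 (total $0.45, still need 6.7 mg).
Take 2 servings of spinach: +6.0 mg iron for $1.70 (total $2.15, still need 0.7 mg).
Take 0.875 servings of strawberries: +0.7 mg iron for $1.18 (total $3.33, still need 0.0 mg).
Greedy by cheapest-per-mg is optimal for a single linear constraint, so the minimum cost is $3.33.

$3.33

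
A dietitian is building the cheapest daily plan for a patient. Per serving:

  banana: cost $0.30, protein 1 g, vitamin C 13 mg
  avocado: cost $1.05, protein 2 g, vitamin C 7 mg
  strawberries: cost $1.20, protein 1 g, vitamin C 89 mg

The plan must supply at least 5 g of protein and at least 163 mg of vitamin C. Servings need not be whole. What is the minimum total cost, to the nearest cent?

This is a tiny linear program; its minimum lies at a vertex of the feasible set. List the vertices and price them.
banana only: max(5/1, 163/13) = 12.54 servings → $3.76.
avocado only: max(5/2, 163/7) = 23.29 servings → $24.45.
strawberries only: max(5/1, 163/89) = 5 servings → $6.00.
banana + avocado: intersection lies outside the first quadrant.
banana + strawberries with both tight: 3.711 servings and 1.289 servings → $2.66.
avocado + strawberries with both tight: 1.649 servings and 1.702 servings → $3.77.
So the least-cost plan costs $2.66.

$2.66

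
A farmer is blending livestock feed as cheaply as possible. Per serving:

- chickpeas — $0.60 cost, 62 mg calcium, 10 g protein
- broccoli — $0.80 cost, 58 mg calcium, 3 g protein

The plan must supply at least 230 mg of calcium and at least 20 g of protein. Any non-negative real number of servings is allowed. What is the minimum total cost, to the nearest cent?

$2.23

An LP optimum is at a vertex; with two nutrient constraints at most two foods are used. Check each candidate.
chickpeas only: max(230/62, 20/10) = 3.71 servings → $2.23.
broccoli only: max(230/58, 20/3) = 6.667 servings → $5.33.
chickpeas + broccoli with both tight: 1.193 servings and 2.69 servings → $2.87.
Cheapest feasible corner: $2.23.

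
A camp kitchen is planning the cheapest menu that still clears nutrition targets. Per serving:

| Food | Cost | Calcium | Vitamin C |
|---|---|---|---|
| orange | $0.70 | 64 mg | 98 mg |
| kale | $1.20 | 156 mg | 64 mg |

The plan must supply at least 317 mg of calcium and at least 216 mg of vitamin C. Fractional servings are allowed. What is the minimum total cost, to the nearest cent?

With two linear requirements the optimum uses one or two foods; enumerate the corners.
orange only: max(317/64, 216/98) = 4.953 servings → $3.47.
kale only: max(317/156, 216/64) = 3.375 servings → $4.05.
orange + kale with both tight: 1.198 servings and 1.541 servings → $2.69.
So the least-cost plan costs $2.69.

$2.69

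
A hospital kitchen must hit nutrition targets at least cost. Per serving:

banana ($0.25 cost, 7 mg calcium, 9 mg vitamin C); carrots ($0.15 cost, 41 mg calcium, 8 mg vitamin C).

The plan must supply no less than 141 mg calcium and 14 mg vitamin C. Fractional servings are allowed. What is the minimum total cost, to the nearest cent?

$0.52

banana only: max(141/7, 14/9) = 20.14 servings → $5.04.
carrots only: max(141/41, 14/8) = 3.439 servings → $0.52.
banana + carrots: the both-tight solution has a negative serving — not a feasible corner.
So the least-cost plan costs $0.52.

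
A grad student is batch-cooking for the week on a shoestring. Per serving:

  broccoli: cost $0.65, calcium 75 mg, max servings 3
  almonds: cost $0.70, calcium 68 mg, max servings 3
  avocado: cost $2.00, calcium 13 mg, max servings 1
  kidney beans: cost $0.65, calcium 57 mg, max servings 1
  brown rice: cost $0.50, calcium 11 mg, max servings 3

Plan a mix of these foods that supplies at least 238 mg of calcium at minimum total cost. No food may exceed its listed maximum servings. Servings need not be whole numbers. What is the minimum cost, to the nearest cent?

Cost per mg of calcium: broccoli $0.0087, almonds $0.0103, kidney beans $0.0114, brown rice $0.0455, avocado $0.1538.
Take 3 servings of broccoli: +225.0 mg calcium for $1.95 (total $1.95, still need 13.0 mg).
Take 0.1912 servings of almonds: +13.0 mg calcium for $0.13 (total $2.08, still need 0.0 mg).
Greedy by cheapest-per-mg is optimal for a single linear constraint, so the minimum cost is $2.08.

$2.08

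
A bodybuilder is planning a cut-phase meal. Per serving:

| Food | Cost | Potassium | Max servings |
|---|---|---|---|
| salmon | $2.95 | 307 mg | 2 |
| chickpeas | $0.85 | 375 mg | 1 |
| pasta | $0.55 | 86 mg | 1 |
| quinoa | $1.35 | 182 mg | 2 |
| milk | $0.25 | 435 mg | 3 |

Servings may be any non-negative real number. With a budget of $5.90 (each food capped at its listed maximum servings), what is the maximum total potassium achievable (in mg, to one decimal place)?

Potassium per dollar: milk 1740, chickpeas 441.2, pasta 156.4, quinoa 134.8, salmon 104.1.
Take 3 servings of milk: spends $0.75, +1305.0 mg potassium (running total 1305.0 mg).
Take 1 serving of chickpeas: spends $0.85, +375.0 mg potassium (running total 1680.0 mg).
Take 1 serving of pasta: spends $0.55, +86.0 mg potassium (running total 1766.0 mg).
Take 2 servings of quinoa: spends $2.70, +364.0 mg potassium (running total 2130.0 mg).
Take 0.3559 servings of salmon: spends $1.05, +109.3 mg potassium (running total 2239.3 mg).
Greedy by best ratio exhausts the cost allowance optimally: 2239.3 mg.

2239.3 mg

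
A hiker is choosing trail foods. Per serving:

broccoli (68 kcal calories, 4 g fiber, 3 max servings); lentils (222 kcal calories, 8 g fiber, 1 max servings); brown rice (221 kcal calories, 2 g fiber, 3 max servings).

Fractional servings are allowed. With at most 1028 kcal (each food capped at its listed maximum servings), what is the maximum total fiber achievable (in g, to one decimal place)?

Fiber per kcal: broccoli 0.05882, lentils 0.03604, brown rice 0.00905.
Take 3 servings of broccoli: uses 204 kcal, +12.0 g fiber (running total 12.0 g).
Take 1 serving of lentils: uses 222 kcal, +8.0 g fiber (running total 20.0 g).
Take 2.724 servings of brown rice: uses 602 kcal, +5.4 g fiber (running total 25.4 g).
Greedy by best ratio exhausts the calories allowance optimally: 25.4 g.

25.4 g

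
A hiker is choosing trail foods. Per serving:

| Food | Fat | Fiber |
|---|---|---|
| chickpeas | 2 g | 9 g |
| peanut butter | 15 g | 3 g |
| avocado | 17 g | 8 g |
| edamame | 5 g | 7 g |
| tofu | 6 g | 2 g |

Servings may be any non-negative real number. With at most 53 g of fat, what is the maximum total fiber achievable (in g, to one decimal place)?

238.5 g

Fiber per g fat: chickpeas 4.5, edamame 1.4, avocado 0.4706, tofu 0.3333, peanut butter 0.2.
With no serving limits, spend the whole fat allowance on chickpeas: 53 g / 2 g × 9 g = 238.5 g.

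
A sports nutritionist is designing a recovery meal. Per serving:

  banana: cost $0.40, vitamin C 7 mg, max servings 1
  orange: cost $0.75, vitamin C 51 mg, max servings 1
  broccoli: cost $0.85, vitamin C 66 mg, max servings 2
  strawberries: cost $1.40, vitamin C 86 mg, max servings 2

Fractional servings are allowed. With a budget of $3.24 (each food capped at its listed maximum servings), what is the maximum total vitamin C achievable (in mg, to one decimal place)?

231.5 mg

Vitamin C per dollar: broccoli 77.65, orange 68, strawberries 61.43, banana 17.5.
Take 2 servings of broccoli: spends $1.70, +132.0 mg vitamin C (running total 132.0 mg).
Take 1 serving of orange: spends $0.75, +51.0 mg vitamin C (running total 183.0 mg).
Take 0.5643 servings of strawberries: spends $0.79, +48.5 mg vitamin C (running total 231.5 mg).
Filling greedily by vitamin C-per-dollar is optimal for one linear limit, giving 231.5 mg.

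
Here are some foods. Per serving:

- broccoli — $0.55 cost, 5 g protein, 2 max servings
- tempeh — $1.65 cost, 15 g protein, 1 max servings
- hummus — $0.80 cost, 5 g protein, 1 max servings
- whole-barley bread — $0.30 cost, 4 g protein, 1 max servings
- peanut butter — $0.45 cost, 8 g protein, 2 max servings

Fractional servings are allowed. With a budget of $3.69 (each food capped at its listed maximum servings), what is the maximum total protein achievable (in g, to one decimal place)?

Protein per dollar: peanut butter 17.78, whole-barley bread 13.33, broccoli 9.091, tempeh 9.091, hummus 6.25.
Take 2 servings of peanut butter: spends $0.90, +16.0 g protein (running total 16.0 g).
Take 1 serving of whole-barley bread: spends $0.30, +4.0 g protein (running total 20.0 g).
Take 2 servings of broccoli: spends $1.10, +10.0 g protein (running total 30.0 g).
Take 0.8424 servings of tempeh: spends $1.39, +12.6 g protein (running total 42.6 g).
Filling greedily by protein-per-dollar is optimal for one linear limit, giving 42.6 g.

42.6 g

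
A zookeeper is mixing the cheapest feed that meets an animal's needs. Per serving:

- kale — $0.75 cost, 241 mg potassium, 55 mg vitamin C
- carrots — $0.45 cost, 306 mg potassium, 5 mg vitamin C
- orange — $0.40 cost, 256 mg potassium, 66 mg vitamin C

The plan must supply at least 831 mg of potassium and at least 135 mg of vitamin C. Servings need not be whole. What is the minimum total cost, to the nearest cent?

With two linear requirements the optimum uses one or two foods; enumerate the corners.
kale only: max(831/241, 135/55) = 3.448 servings → $2.59.
carrots only: max(831/306, 135/5) = 27 servings → $12.15.
orange only: max(831/256, 135/66) = 3.246 servings → $1.30.
kale + carrots with both tight: 2.378 servings and 0.8429 servings → $2.16.
kale + orange with both targets exact would need a negative amount; discard.
carrots + orange with both tight: 1.072 servings and 1.964 servings → $1.27.
So the least-cost plan costs $1.27.

$1.27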